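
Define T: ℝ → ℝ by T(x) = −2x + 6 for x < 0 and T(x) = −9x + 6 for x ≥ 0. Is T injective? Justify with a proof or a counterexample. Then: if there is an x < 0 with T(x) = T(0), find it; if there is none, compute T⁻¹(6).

0

Both pieces are strictly decreasing (slopes −2 and −9), so each is injective on its own interval.
The left piece maps (−∞, 0) onto (6, ∞); the right piece maps [0, ∞) onto (−∞, 6].
These images are disjoint, so no value is attained by both pieces. Hence T is injective.
Because the two images are disjoint, no x < 0 has T(x) = T(0), so we compute T⁻¹(6): 6 lies in (−∞, 6], so solve −9x + 6 = 6: x = (6 − 6)/(−9) = 0.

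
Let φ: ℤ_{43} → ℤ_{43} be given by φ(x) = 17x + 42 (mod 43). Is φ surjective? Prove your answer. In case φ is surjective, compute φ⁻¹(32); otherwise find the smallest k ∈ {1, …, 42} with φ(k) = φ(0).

Since gcd(17, 43) = 1, 17 is invertible modulo 43. Euclid's algorithm: 43 = 2·17 + 9, 17 = 1·9 + 8, 9 = 1·8 + 1; back-substituting gives 1 = 38·17 − 15·43, so 17⁻¹ ≡ 38 (mod 43).
For any y ∈ ℤ_{43}, x = 38(y − 42) mod 43 satisfies φ(x) = 17·38(y − 42) + 42 ≡ y (since 17·38 ≡ 1 mod 43). So every y has a preimage.
Therefore φ is surjective.
Since φ is surjective, we compute φ⁻¹(32): solve 17x + 42 ≡ 32 (mod 43), i.e. 17x ≡ 33 (mod 43).
Multiplying by 17⁻¹ = 38 gives x ≡ 38·33 = 1254 = 29·43 + 7 ≡ 7 (mod 43).
Check: φ(7) = 17·7 + 42 = 161 = 3·43 + 32 ≡ 32 (mod 43).

7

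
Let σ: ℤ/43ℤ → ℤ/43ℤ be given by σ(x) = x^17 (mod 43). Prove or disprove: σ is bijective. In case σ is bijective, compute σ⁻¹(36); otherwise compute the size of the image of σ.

Since 43 is prime, the nonzero elements of ℤ/43ℤ form a cyclic group of order 42.
As gcd(17, 42) = 1, raising to the 17th power is a bijection on this group: if s^17 ≡ t^17 then (st^{−1})^17 = 1, and the only element of order dividing gcd(17, 42) = 1 is 1, so s = t.
With σ(0) = 0 this makes σ injective on all of ℤ/43ℤ, hence bijective (finite equal-size domain and codomain). In particular σ is bijective.
Since σ is bijective, we find the preimage of 36. The inverse of x ↦ x^17 on (ℤ/43ℤ)^× is x ↦ x^5, because 17·5 = 85 = 2·42 + 1 ≡ 1 (mod 42) and x^{42} = 1 for x ≠ 0 (Fermat). So σ⁻¹(36) = 36^5 mod 43.
Repeated squaring mod 43: 36^1 ≡ 36, 36^2 ≡ 36² = 1296 ≡ 6, 36^4 ≡ 6² = 36. Since 5 = 4 + 1, 36^5 ≡ 36·36: 36·36 = 1296 ≡ 6. So 36^5 ≡ 6 (mod 43).
Hence σ⁻¹(36) = 6.

6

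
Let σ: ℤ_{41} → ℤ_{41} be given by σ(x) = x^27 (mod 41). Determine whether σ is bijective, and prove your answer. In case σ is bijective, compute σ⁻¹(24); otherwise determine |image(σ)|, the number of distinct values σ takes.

7

Since 41 is prime, the nonzero elements of ℤ_{41} form a cyclic group of order 40.
As gcd(27, 40) = 1, raising to the 27th power is a bijection on this group: if s^27 ≡ t^27 then (st^{−1})^27 = 1, and the only element of order dividing gcd(27, 40) = 1 is 1, so s = t.
With σ(0) = 0 this makes σ injective on all of ℤ_{41}, hence bijective (finite equal-size domain and codomain). In particular σ is bijective.
Since σ is bijective, we find the preimage of 24. The inverse of x ↦ x^27 on (ℤ_{41})^× is x ↦ x^3, because 27·3 = 81 = 2·40 + 1 ≡ 1 (mod 40) and x^{40} = 1 for x ≠ 0 (Fermat). So σ⁻¹(24) = 24^3 mod 41.
Repeated squaring mod 41: 24^1 ≡ 24, 24^2 ≡ 24² = 576 ≡ 2. Since 3 = 2 + 1, 24^3 ≡ 2·24: 2·24 = 48 ≡ 7. So 24^3 ≡ 7 (mod 41).
Hence σ⁻¹(24) = 7.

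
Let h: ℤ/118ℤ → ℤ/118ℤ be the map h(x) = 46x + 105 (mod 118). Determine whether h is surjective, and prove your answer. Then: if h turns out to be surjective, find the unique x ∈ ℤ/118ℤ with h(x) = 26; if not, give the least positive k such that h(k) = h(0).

59

Since gcd(46, 118) = 2, we have 46x ≡ 0 (mod 2) for all x, so h(x) ≡ 1 (mod 2).
But 0 ≢ 1 (mod 2), so 0 ∈ ℤ/118ℤ has no preimage. So h is not surjective.
Since h is not surjective, we find the least positive k with h(k) = h(0): this means 46k ≡ 0 (mod 118), i.e. 118 ∣ 46k. Since gcd(46, 118) = 2, dividing through by 2 this holds exactly when 59 ∣ 23k, and as gcd(23, 59) = 1, exactly when 59 ∣ k.
The smallest positive such k is 59.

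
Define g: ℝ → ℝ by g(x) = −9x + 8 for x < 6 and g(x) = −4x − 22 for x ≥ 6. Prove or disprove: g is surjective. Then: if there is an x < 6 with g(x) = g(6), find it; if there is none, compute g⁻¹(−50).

7

Both pieces are strictly decreasing (slopes −9 and −4), so each is injective on its own interval.
The left piece maps (−∞, 6) onto (−46, ∞); the right piece maps [6, ∞) onto (−∞, −46].
These images together cover ℝ, so g is surjective.
Because the two images are disjoint, no x < 6 has g(x) = g(6), so we compute g⁻¹(−50): −50 lies in (−∞, −46], so solve −4x − 22 = −50: x = (−50 + 22)/(−4) = 7.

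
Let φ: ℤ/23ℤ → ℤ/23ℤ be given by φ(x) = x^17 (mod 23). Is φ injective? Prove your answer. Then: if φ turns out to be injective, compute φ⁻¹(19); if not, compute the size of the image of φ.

7

Since 23 is prime, the nonzero elements of ℤ/23ℤ form a cyclic group of order 22.
As gcd(17, 22) = 1, raising to the 17th power is a bijection on this group: if x_1^17 ≡ x_2^17 then (x_1x_2^{−1})^17 = 1, and the only element of order dividing gcd(17, 22) = 1 is 1, so x_1 = x_2.
With φ(0) = 0 this makes φ injective on all of ℤ/23ℤ, hence bijective (finite equal-size domain and codomain). In particular φ is injective.
Since φ is injective, we find the preimage of 19. The inverse of x ↦ x^17 on (ℤ/23ℤ)^× is x ↦ x^13, because 17·13 = 221 = 10·22 + 1 ≡ 1 (mod 22) and x^{22} = 1 for x ≠ 0 (Fermat). So φ⁻¹(19) = 19^13 mod 23.
Repeated squaring mod 23: 19^1 ≡ 19, 19^2 ≡ 19² = 361 ≡ 16, 19^4 ≡ 16² = 256 ≡ 3, 19^8 ≡ 3² = 9. Since 13 = 8 + 4 + 1, 19^13 ≡ 9·3·19: 9·3 = 27 ≡ 4, then 4·19 = 76 ≡ 7. So 19^13 ≡ 7 (mod 23).
Hence φ⁻¹(19) = 7.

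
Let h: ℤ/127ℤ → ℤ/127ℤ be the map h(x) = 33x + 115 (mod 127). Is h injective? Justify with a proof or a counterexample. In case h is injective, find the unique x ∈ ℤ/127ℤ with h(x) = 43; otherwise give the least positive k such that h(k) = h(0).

By definition, h is injective if h(s) = h(t) implies s = t.
If h(s) = h(t), then 33s ≡ 33t (mod 127). Because gcd(33, 127) = 1, we may cancel 33 to get s ≡ t (mod 127).
So h is injective.
We now compute 33⁻¹ mod 127 explicitly. Euclid's algorithm: 127 = 3·33 + 28, 33 = 1·28 + 5, 28 = 5·5 + 3, 5 = 1·3 + 2, 3 = 1·2 + 1; back-substituting gives 1 = 77·33 − 20·127, so 33⁻¹ ≡ 77 (mod 127).
Since h is injective, we compute h⁻¹(43): solve 33x + 115 ≡ 43 (mod 127), i.e. 33x ≡ 55 (mod 127).
Multiplying by 33⁻¹ = 77 gives x ≡ 77·55 = 4235 = 33·127 + 44 ≡ 44 (mod 127).
Check: h(44) = 33·44 + 115 = 1567 = 12·127 + 43 ≡ 43 (mod 127).

44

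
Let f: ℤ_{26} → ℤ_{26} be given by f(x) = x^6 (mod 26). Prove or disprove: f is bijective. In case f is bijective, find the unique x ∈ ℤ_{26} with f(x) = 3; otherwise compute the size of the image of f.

f(1) = 1^6 = 1.
f(3): Repeated squaring mod 26: 3^1 ≡ 3, 3^2 ≡ 3² = 9, 3^4 ≡ 9² = 81 ≡ 3. Since 6 = 4 + 2, 3^6 ≡ 3·9: 3·9 = 27 ≡ 1. So 3^6 ≡ 1 (mod 26).
So f(1) = f(3) = 1 while 1 ≠ 3, therefore f is not injective, hence not bijective.
Since f is not bijective, we determine |image(f)|. Computing x^6 mod 26 for each x (by repeated squaring, reducing mod 26 at every step), the values f(0), f(1), …, f(25) are: 0, 1, 12, 1, 14, 25, 12, 25, 12, 1, 14, 25, 14, 13, 14, 25, 14, 1, 12, 25, 12, 25, 14, 1, 12, 1.
The distinct values are {0, 1, 12, 13, 14, 25}; there are 6 of them.

6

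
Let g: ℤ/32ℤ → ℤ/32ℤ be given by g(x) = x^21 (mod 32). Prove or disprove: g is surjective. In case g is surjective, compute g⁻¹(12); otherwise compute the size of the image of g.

17

g(0) = 0^21 = 0.
g(2): Repeated squaring mod 32: 2^1 ≡ 2, 2^2 ≡ 2² = 4, 2^4 ≡ 4² = 16, 2^8 ≡ 16² = 256 ≡ 0, 2^16 ≡ 0² = 0. Since 21 = 16 + 4 + 1, 2^21 ≡ 0·16·2: 0·16 = 0, then 0·2 = 0. So 2^21 ≡ 0 (mod 32).
So g(0) = g(2) = 0 while 0 ≠ 2, thus g is not injective.
A non-injective map from the 32-element set ℤ/32ℤ to itself takes at most 31 distinct values, so it cannot be surjective. Thus g is not surjective.
Since g is not surjective, we determine |image(g)|. Computing x^21 mod 32 for each x (by repeated squaring, reducing mod 32 at every step), the values g(0), g(1), …, g(31) are: 0, 1, 0, 19, 0, 21, 0, 7, 0, 9, 0, 27, 0, 29, 0, 15, 0, 17, 0, 3, 0, 5, 0, 23, 0, 25, 0, 11, 0, 13, 0, 31.
The distinct values are {0, 1, 3, 5, 7, 9, 11, 13, 15, 17, 19, 21, 23, 25, 27, 29, 31}; there are 17 of them.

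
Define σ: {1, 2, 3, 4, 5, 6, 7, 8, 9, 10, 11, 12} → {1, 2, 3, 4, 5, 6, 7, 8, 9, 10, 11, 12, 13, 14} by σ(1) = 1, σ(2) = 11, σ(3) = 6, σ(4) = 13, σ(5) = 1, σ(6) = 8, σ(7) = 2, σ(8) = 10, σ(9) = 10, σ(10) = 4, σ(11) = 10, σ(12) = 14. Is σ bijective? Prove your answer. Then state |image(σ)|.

9

σ(1) = 1 = σ(5) with 1 ≠ 5, so σ is not injective, hence not bijective.
The image of σ is {1, 2, 4, 6, 8, 10, 11, 13, 14}, which has 9 elements.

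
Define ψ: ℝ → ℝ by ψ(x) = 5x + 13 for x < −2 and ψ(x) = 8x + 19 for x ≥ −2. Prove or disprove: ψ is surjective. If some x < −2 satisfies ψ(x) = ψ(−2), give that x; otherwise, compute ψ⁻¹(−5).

-18/5

Both pieces are strictly increasing (slopes 5 and 8), so each is injective on its own interval.
The left piece maps (−∞, −2) onto (−∞, 3); the right piece maps [−2, ∞) onto [3, ∞).
These images together cover ℝ, so ψ is surjective.
Because the two images are disjoint, no x < −2 has ψ(x) = ψ(−2), so we compute ψ⁻¹(−5): −5 lies in (−∞, 3), so solve 5x + 13 = −5: x = (−5 − 13)/5 = −18/5.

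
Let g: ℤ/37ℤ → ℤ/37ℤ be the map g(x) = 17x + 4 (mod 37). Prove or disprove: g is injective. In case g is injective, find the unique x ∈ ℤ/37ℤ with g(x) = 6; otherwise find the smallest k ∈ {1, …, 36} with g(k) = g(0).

By definition, g is injective if g(s) = g(t) implies s = t.
Suppose g(s) = g(t) in ℤ/37ℤ. Then 17s + 4 ≡ 17t + 4 (mod 37), thus 17(s − t) ≡ 0 (mod 37).
Since gcd(17, 37) = 1, 17 is invertible modulo 37, thus s − t ≡ 0 (mod 37), i.e. s = t.
So g is injective.
We now compute 17⁻¹ mod 37 explicitly. Euclid's algorithm: 37 = 2·17 + 3, 17 = 5·3 + 2, 3 = 1·2 + 1; back-substituting gives 1 = 24·17 − 11·37, so 17⁻¹ ≡ 24 (mod 37).
Since g is injective, we find g⁻¹(6): we need 17x ≡ 6 − 4 ≡ 2 (mod 37). Using 17⁻¹ = 24: x ≡ 24·2 = 48 = 1·37 + 11, so x = 11.
Check: g(11) = 17·11 + 4 = 191 = 5·37 + 6 ≡ 6 (mod 37).

11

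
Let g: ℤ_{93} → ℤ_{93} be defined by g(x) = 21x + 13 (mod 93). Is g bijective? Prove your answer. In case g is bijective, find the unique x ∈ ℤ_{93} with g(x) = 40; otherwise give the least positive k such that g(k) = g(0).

We have gcd(21, 93) = 3 > 1. Taking s = 0 and t = 31: g(0) = 13 and g(31) = 21·31 + 13 = 664 ≡ 13 (mod 93).
So g(0) = g(31) while 0 ≠ 31, hence g is not injective, hence not bijective.
Since g is not bijective, we find the least positive k with g(k) = g(0): this means 21k ≡ 0 (mod 93), i.e. 93 ∣ 21k. Since gcd(21, 93) = 3, dividing through by 3 this holds exactly when 31 ∣ 7k, and as gcd(7, 31) = 1, exactly when 31 ∣ k.
The smallest positive such k is 31.

31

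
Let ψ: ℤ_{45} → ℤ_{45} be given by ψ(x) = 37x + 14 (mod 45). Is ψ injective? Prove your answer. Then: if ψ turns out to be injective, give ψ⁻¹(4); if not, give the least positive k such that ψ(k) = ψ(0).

Recall: injectivity means: for all u, v in the domain, ψ(u) = ψ(v) implies u = v.
If ψ(u) = ψ(v), then 37u ≡ 37v (mod 45). Because gcd(37, 45) = 1, we may cancel 37 to get u ≡ v (mod 45).
Therefore ψ is injective.
We now compute 37⁻¹ mod 45 explicitly. Euclid's algorithm: 45 = 1·37 + 8, 37 = 4·8 + 5, 8 = 1·5 + 3, 5 = 1·3 + 2, 3 = 1·2 + 1; back-substituting gives 1 = 28·37 − 23·45, so 37⁻¹ ≡ 28 (mod 45).
Since ψ is injective, we find ψ⁻¹(4): we need 37x ≡ 4 − 14 ≡ 35 (mod 45). Using 37⁻¹ = 28: x ≡ 28·35 = 980 = 21·45 + 35, so x = 35.
Check: ψ(35) = 37·35 + 14 = 1309 = 29·45 + 4 ≡ 4 (mod 45).

35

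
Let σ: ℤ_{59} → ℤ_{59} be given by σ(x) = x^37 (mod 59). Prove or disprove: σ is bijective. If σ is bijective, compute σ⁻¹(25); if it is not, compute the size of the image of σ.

Since 59 is prime, the nonzero elements of ℤ_{59} form a cyclic group of order 58.
As gcd(37, 58) = 1, raising to the 37th power is a bijection on this group: if a^37 ≡ b^37 then (ab^{−1})^37 = 1, and the only element of order dividing gcd(37, 58) = 1 is 1, so a = b.
With σ(0) = 0 this makes σ injective on all of ℤ_{59}, hence bijective (finite equal-size domain and codomain). In particular σ is bijective.
Since σ is bijective, we find the preimage of 25. The inverse of x ↦ x^37 on (ℤ_{59})^× is x ↦ x^11, because 37·11 = 407 = 7·58 + 1 ≡ 1 (mod 58) and x^{58} = 1 for x ≠ 0 (Fermat). So σ⁻¹(25) = 25^11 mod 59.
Repeated squaring mod 59: 25^1 ≡ 25, 25^2 ≡ 25² = 625 ≡ 35, 25^4 ≡ 35² = 1225 ≡ 45, 25^8 ≡ 45² = 2025 ≡ 19. Since 11 = 8 + 2 + 1, 25^11 ≡ 19·35·25: 19·35 = 665 ≡ 16, then 16·25 = 400 ≡ 46. So 25^11 ≡ 46 (mod 59).
Hence σ⁻¹(25) = 46.

46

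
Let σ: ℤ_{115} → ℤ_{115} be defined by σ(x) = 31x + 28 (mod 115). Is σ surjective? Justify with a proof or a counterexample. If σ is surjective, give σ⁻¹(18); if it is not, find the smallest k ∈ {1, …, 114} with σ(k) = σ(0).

Since gcd(31, 115) = 1, 31 is invertible modulo 115. Euclid's algorithm: 115 = 3·31 + 22, 31 = 1·22 + 9, 22 = 2·9 + 4, 9 = 2·4 + 1; back-substituting gives 1 = 26·31 − 7·115, so 31⁻¹ ≡ 26 (mod 115).
For any y ∈ ℤ_{115}, x = 26(y − 28) mod 115 satisfies σ(x) = 31·26(y − 28) + 28 ≡ y (since 31·26 ≡ 1 mod 115). So every y has a preimage.
Hence σ is surjective.
Since σ is surjective, we compute σ⁻¹(18): solve 31x + 28 ≡ 18 (mod 115), i.e. 31x ≡ 105 (mod 115).
Multiplying by 31⁻¹ = 26 gives x ≡ 26·105 = 2730 = 23·115 + 85 ≡ 85 (mod 115).
Check: σ(85) = 31·85 + 28 = 2663 = 23·115 + 18 ≡ 18 (mod 115).

85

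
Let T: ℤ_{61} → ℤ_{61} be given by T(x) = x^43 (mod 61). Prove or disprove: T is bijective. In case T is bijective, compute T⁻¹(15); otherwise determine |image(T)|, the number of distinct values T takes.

22

Since 61 is prime, the nonzero elements of ℤ_{61} form a cyclic group of order 60.
As gcd(43, 60) = 1, raising to the 43rd power is a bijection on this group: if a^43 ≡ b^43 then (ab^{−1})^43 = 1, and the only element of order dividing gcd(43, 60) = 1 is 1, so a = b.
With T(0) = 0 this makes T injective on all of ℤ_{61}, hence bijective (finite equal-size domain and codomain). In particular T is bijective.
Since T is bijective, we find the preimage of 15. The inverse of x ↦ x^43 on (ℤ_{61})^× is x ↦ x^7, because 43·7 = 301 = 5·60 + 1 ≡ 1 (mod 60) and x^{60} = 1 for x ≠ 0 (Fermat). So T⁻¹(15) = 15^7 mod 61.
Repeated squaring mod 61: 15^1 ≡ 15, 15^2 ≡ 15² = 225 ≡ 42, 15^4 ≡ 42² = 1764 ≡ 56. Since 7 = 4 + 2 + 1, 15^7 ≡ 56·42·15: 56·42 = 2352 ≡ 34, then 34·15 = 510 ≡ 22. So 15^7 ≡ 22 (mod 61).
Hence T⁻¹(15) = 22.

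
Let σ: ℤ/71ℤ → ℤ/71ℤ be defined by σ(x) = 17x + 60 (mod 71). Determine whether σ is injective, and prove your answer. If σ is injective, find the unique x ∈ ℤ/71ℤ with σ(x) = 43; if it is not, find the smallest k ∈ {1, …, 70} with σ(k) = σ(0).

70

Suppose σ(x_1) = σ(x_2) in ℤ/71ℤ. Then 17x_1 + 60 ≡ 17x_2 + 60 (mod 71), therefore 17(x_1 − x_2) ≡ 0 (mod 71).
Since gcd(17, 71) = 1, 17 is invertible modulo 71, hence x_1 − x_2 ≡ 0 (mod 71), i.e. x_1 = x_2.
So σ is injective.
We now compute 17⁻¹ mod 71 explicitly. Euclid's algorithm: 71 = 4·17 + 3, 17 = 5·3 + 2, 3 = 1·2 + 1; back-substituting gives 1 = 46·17 − 11·71, so 17⁻¹ ≡ 46 (mod 71).
Since σ is injective, we compute σ⁻¹(43): solve 17x + 60 ≡ 43 (mod 71), i.e. 17x ≡ 54 (mod 71).
Multiplying by 17⁻¹ = 46 gives x ≡ 46·54 = 2484 = 34·71 + 70 ≡ 70 (mod 71).
Check: σ(70) = 17·70 + 60 = 1250 = 17·71 + 43 ≡ 43 (mod 71).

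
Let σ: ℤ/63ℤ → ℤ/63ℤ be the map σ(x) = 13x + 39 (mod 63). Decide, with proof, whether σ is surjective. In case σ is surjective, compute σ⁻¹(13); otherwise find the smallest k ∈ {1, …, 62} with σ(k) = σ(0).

Since gcd(13, 63) = 1, 13 is invertible modulo 63. Euclid's algorithm: 63 = 4·13 + 11, 13 = 1·11 + 2, 11 = 5·2 + 1; back-substituting gives 1 = 34·13 − 7·63, so 13⁻¹ ≡ 34 (mod 63).
For any y ∈ ℤ/63ℤ, x = 34(y − 39) mod 63 satisfies σ(x) = 13·34(y − 39) + 39 ≡ y (since 13·34 ≡ 1 mod 63). So every y has a preimage.
So σ is surjective.
Since σ is surjective, we compute σ⁻¹(13): solve 13x + 39 ≡ 13 (mod 63), i.e. 13x ≡ 37 (mod 63).
Multiplying by 13⁻¹ = 34 gives x ≡ 34·37 = 1258 = 19·63 + 61 ≡ 61 (mod 63).
Check: σ(61) = 13·61 + 39 = 832 = 13·63 + 13 ≡ 13 (mod 63).

61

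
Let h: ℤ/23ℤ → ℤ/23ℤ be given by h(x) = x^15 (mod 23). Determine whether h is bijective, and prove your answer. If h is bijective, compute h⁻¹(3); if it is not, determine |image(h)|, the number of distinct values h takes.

4

Since 23 is prime, the nonzero elements of ℤ/23ℤ form a cyclic group of order 22.
As gcd(15, 22) = 1, raising to the 15th power is a bijection on this group: if a^15 ≡ b^15 then (ab^{−1})^15 = 1, and the only element of order dividing gcd(15, 22) = 1 is 1, so a = b.
With h(0) = 0 this makes h injective on all of ℤ/23ℤ, hence bijective (finite equal-size domain and codomain). In particular h is bijective.
Since h is bijective, we find the preimage of 3. The inverse of x ↦ x^15 on (ℤ/23ℤ)^× is x ↦ x^3, because 15·3 = 45 = 2·22 + 1 ≡ 1 (mod 22) and x^{22} = 1 for x ≠ 0 (Fermat). So h⁻¹(3) = 3^3 mod 23.
Repeated squaring mod 23: 3^1 ≡ 3, 3^2 ≡ 3² = 9. Since 3 = 2 + 1, 3^3 ≡ 9·3: 9·3 = 27 ≡ 4. So 3^3 ≡ 4 (mod 23).
Hence h⁻¹(3) = 4.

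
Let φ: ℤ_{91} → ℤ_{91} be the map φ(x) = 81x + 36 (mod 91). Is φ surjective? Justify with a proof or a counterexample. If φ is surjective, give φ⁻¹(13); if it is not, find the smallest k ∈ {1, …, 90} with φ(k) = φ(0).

66

By definition, surjectivity means every element of the codomain has a preimage under φ.
Since gcd(81, 91) = 1, 81 is invertible modulo 91. Euclid's algorithm: 91 = 1·81 + 10, 81 = 8·10 + 1; back-substituting gives 1 = 9·81 − 8·91, so 81⁻¹ ≡ 9 (mod 91).
For any y ∈ ℤ_{91}, x = 9(y − 36) mod 91 satisfies φ(x) = 81·9(y − 36) + 36 ≡ y (since 81·9 ≡ 1 mod 91). So every y has a preimage.
Therefore φ is surjective.
Since φ is surjective, we find φ⁻¹(13): we need 81x ≡ 13 − 36 ≡ 68 (mod 91). Using 81⁻¹ = 9: x ≡ 9·68 = 612 = 6·91 + 66, so x = 66.
Check: φ(66) = 81·66 + 36 = 5382 = 59·91 + 13 ≡ 13 (mod 91).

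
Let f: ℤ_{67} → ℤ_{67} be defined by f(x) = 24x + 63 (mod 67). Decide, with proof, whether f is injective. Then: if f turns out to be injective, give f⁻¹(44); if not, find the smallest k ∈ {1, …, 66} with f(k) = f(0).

2

Recall: f is injective when f(u) = f(v) forces u = v.
If f(u) = f(v), then 24u ≡ 24v (mod 67). Because gcd(24, 67) = 1, we may cancel 24 to get u ≡ v (mod 67).
So f is injective.
We now compute 24⁻¹ mod 67 explicitly. Euclid's algorithm: 67 = 2·24 + 19, 24 = 1·19 + 5, 19 = 3·5 + 4, 5 = 1·4 + 1; back-substituting gives 1 = 14·24 − 5·67, so 24⁻¹ ≡ 14 (mod 67).
Since f is injective, we compute f⁻¹(44): solve 24x + 63 ≡ 44 (mod 67), i.e. 24x ≡ 48 (mod 67).
Multiplying by 24⁻¹ = 14 gives x ≡ 14·48 = 672 = 10·67 + 2 ≡ 2 (mod 67).
Check: f(2) = 24·2 + 63 = 111 = 1·67 + 44 ≡ 44 (mod 67).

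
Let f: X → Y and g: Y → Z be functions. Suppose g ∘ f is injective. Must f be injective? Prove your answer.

injective

Suppose f(u) = f(v). Applying g: (g ∘ f)(u) = (g ∘ f)(v). Since g ∘ f is injective, u = v. Therefore f is injective.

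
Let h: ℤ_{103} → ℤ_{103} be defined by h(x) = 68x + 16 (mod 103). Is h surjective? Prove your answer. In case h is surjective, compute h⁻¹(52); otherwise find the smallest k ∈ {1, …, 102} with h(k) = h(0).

Since gcd(68, 103) = 1, 68 is invertible modulo 103. Euclid's algorithm: 103 = 1·68 + 35, 68 = 1·35 + 33, 35 = 1·33 + 2, 33 = 16·2 + 1; back-substituting gives 1 = 50·68 − 33·103, so 68⁻¹ ≡ 50 (mod 103).
For any y ∈ ℤ_{103}, x = 50(y − 16) mod 103 satisfies h(x) = 68·50(y − 16) + 16 ≡ y (since 68·50 ≡ 1 mod 103). So every y has a preimage.
Thus h is surjective.
Since h is surjective, we compute h⁻¹(52): solve 68x + 16 ≡ 52 (mod 103), i.e. 68x ≡ 36 (mod 103).
Multiplying by 68⁻¹ = 50 gives x ≡ 50·36 = 1800 = 17·103 + 49 ≡ 49 (mod 103).
Check: h(49) = 68·49 + 16 = 3348 = 32·103 + 52 ≡ 52 (mod 103).

49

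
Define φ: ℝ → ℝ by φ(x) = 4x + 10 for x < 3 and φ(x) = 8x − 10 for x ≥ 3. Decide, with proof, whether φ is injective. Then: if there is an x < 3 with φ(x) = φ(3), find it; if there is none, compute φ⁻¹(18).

1

Both pieces are strictly increasing (slopes 4 and 8), so each is injective on its own interval.
The left piece maps (−∞, 3) onto (−∞, 22); the right piece maps [3, ∞) onto [14, ∞).
These images overlap. In particular φ(3) = 14 (right piece), and solving 4x + 10 = 14 on the left piece gives x = 1 < 3.
So φ(1) = φ(3) with 1 ≠ 3, and φ is not injective. This x = 1 is the requested value below 3.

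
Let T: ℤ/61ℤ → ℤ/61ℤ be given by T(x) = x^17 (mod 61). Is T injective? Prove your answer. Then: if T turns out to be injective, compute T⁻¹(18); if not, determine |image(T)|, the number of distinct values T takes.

30

Since 61 is prime, the nonzero elements of ℤ/61ℤ form a cyclic group of order 60.
As gcd(17, 60) = 1, raising to the 17th power is a bijection on this group: if a^17 ≡ b^17 then (ab^{−1})^17 = 1, and the only element of order dividing gcd(17, 60) = 1 is 1, so a = b.
With T(0) = 0 this makes T injective on all of ℤ/61ℤ, hence bijective (finite equal-size domain and codomain). In particular T is injective.
Since T is injective, we find the preimage of 18. The inverse of x ↦ x^17 on (ℤ/61ℤ)^× is x ↦ x^53, because 17·53 = 901 = 15·60 + 1 ≡ 1 (mod 60) and x^{60} = 1 for x ≠ 0 (Fermat). So T⁻¹(18) = 18^53 mod 61.
Repeated squaring mod 61: 18^1 ≡ 18, 18^2 ≡ 18² = 324 ≡ 19, 18^4 ≡ 19² = 361 ≡ 56, 18^8 ≡ 56² = 3136 ≡ 25, 18^16 ≡ 25² = 625 ≡ 15, 18^32 ≡ 15² = 225 ≡ 42. Since 53 = 32 + 16 + 4 + 1, 18^53 ≡ 42·15·56·18: 42·15 = 630 ≡ 20, then 20·56 = 1120 ≡ 22, then 22·18 = 396 ≡ 30. So 18^53 ≡ 30 (mod 61).
Hence T⁻¹(18) = 30.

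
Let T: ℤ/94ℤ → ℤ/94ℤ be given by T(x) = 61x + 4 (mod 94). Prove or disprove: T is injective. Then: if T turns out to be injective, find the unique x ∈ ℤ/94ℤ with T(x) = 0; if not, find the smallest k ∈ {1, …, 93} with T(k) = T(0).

40

Recall: T is injective if T(s) = T(t) implies s = t.
If T(s) = T(t), then 61s ≡ 61t (mod 94). Because gcd(61, 94) = 1, we may cancel 61 to get s ≡ t (mod 94).
Thus T is injective.
We now compute 61⁻¹ mod 94 explicitly. Euclid's algorithm: 94 = 1·61 + 33, 61 = 1·33 + 28, 33 = 1·28 + 5, 28 = 5·5 + 3, 5 = 1·3 + 2, 3 = 1·2 + 1; back-substituting gives 1 = 37·61 − 24·94, so 61⁻¹ ≡ 37 (mod 94).
Since T is injective, we compute T⁻¹(0): solve 61x + 4 ≡ 0 (mod 94), i.e. 61x ≡ 90 (mod 94).
Multiplying by 61⁻¹ = 37 gives x ≡ 37·90 = 3330 = 35·94 + 40 ≡ 40 (mod 94).
Check: T(40) = 61·40 + 4 = 2444 = 26·94 + 0 ≡ 0 (mod 94).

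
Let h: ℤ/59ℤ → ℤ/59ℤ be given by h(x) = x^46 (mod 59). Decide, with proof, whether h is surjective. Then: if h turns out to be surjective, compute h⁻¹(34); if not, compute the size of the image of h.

h(29): Repeated squaring mod 59: 29^1 ≡ 29, 29^2 ≡ 29² = 841 ≡ 15, 29^4 ≡ 15² = 225 ≡ 48, 29^8 ≡ 48² = 2304 ≡ 3, 29^16 ≡ 3² = 9, 29^32 ≡ 9² = 81 ≡ 22. Since 46 = 32 + 8 + 4 + 2, 29^46 ≡ 22·3·48·15: 22·3 = 66 ≡ 7, then 7·48 = 336 ≡ 41, then 41·15 = 615 ≡ 25. So 29^46 ≡ 25 (mod 59).
h(30): Repeated squaring mod 59: 30^1 ≡ 30, 30^2 ≡ 30² = 900 ≡ 15, 30^4 ≡ 15² = 225 ≡ 48, 30^8 ≡ 48² = 2304 ≡ 3, 30^16 ≡ 3² = 9, 30^32 ≡ 9² = 81 ≡ 22. Since 46 = 32 + 8 + 4 + 2, 30^46 ≡ 22·3·48·15: 22·3 = 66 ≡ 7, then 7·48 = 336 ≡ 41, then 41·15 = 615 ≡ 25. So 30^46 ≡ 25 (mod 59).
So h(29) = h(30) = 25 while 29 ≠ 30, so h is not injective.
A non-injective map from the 59-element set ℤ/59ℤ to itself takes at most 58 distinct values, so it cannot be surjective. Therefore h is not surjective.
Since h is not surjective, we determine |image(h)|. Computing x^46 mod 59 for each x (by repeated squaring, reducing mod 59 at every step), the values h(0), h(1), …, h(58) are: 0, 1, 26, 19, 27, 36, 22, 46, 53, 7, 51, 45, 41, 17, 16, 35, 21, 9, 5, 20, 28, 48, 49, 12, 4, 57, 29, 15, 3, 25, 25, 3, 15, 29, 57, 4, 12, 49, 48, 28, 20, 5, 9, 21, 35, 16, 17, 41, 45, 51, 7, 53, 46, 22, 36, 27, 19, 26, 1.
The distinct values are {0, 1, 3, 4, 5, 7, 9, 12, 15, 16, 17, 19, 20, 21, 22, 25, 26, 27, 28, 29, 35, 36, 41, 45, 46, 48, 49, 51, 53, 57}; there are 30 of them.

30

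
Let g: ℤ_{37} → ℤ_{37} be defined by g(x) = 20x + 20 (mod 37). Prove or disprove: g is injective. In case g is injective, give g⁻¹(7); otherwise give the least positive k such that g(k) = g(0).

16

If g(a) = g(b), then 20a ≡ 20b (mod 37). Because gcd(20, 37) = 1, we may cancel 20 to get a ≡ b (mod 37).
Hence g is injective.
We now compute 20⁻¹ mod 37 explicitly. Euclid's algorithm: 37 = 1·20 + 17, 20 = 1·17 + 3, 17 = 5·3 + 2, 3 = 1·2 + 1; back-substituting gives 1 = 13·20 − 7·37, so 20⁻¹ ≡ 13 (mod 37).
Since g is injective, we compute g⁻¹(7): solve 20x + 20 ≡ 7 (mod 37), i.e. 20x ≡ 24 (mod 37).
Multiplying by 20⁻¹ = 13 gives x ≡ 13·24 = 312 = 8·37 + 16 ≡ 16 (mod 37).
Check: g(16) = 20·16 + 20 = 340 = 9·37 + 7 ≡ 7 (mod 37).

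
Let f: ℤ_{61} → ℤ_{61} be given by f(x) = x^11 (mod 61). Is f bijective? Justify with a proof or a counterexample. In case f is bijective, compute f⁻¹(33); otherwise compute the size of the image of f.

28

Since 61 is prime, the nonzero elements of ℤ_{61} form a cyclic group of order 60.
As gcd(11, 60) = 1, raising to the 11th power is a bijection on this group: if s^11 ≡ t^11 then (st^{−1})^11 = 1, and the only element of order dividing gcd(11, 60) = 1 is 1, so s = t.
With f(0) = 0 this makes f injective on all of ℤ_{61}, hence bijective (finite equal-size domain and codomain). In particular f is bijective.
Since f is bijective, we find the preimage of 33. The inverse of x ↦ x^11 on (ℤ_{61})^× is x ↦ x^11, because 11·11 = 121 = 2·60 + 1 ≡ 1 (mod 60) and x^{60} = 1 for x ≠ 0 (Fermat). So f⁻¹(33) = 33^11 mod 61.
Repeated squaring mod 61: 33^1 ≡ 33, 33^2 ≡ 33² = 1089 ≡ 52, 33^4 ≡ 52² = 2704 ≡ 20, 33^8 ≡ 20² = 400 ≡ 34. Since 11 = 8 + 2 + 1, 33^11 ≡ 34·52·33: 34·52 = 1768 ≡ 60, then 60·33 = 1980 ≡ 28. So 33^11 ≡ 28 (mod 61).
Hence f⁻¹(33) = 28.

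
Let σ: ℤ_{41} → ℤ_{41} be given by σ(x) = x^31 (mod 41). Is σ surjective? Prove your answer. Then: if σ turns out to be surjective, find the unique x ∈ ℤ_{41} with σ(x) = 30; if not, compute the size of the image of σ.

17

Since 41 is prime, the nonzero elements of ℤ_{41} form a cyclic group of order 40.
As gcd(31, 40) = 1, raising to the 31st power is a bijection on this group: if s^31 ≡ t^31 then (st^{−1})^31 = 1, and the only element of order dividing gcd(31, 40) = 1 is 1, so s = t.
With σ(0) = 0 this makes σ injective on all of ℤ_{41}, hence bijective (finite equal-size domain and codomain). In particular σ is surjective.
Since σ is surjective, we find the preimage of 30. The inverse of x ↦ x^31 on (ℤ_{41})^× is x ↦ x^31, because 31·31 = 961 = 24·40 + 1 ≡ 1 (mod 40) and x^{40} = 1 for x ≠ 0 (Fermat). So σ⁻¹(30) = 30^31 mod 41.
Repeated squaring mod 41: 30^1 ≡ 30, 30^2 ≡ 30² = 900 ≡ 39, 30^4 ≡ 39² = 1521 ≡ 4, 30^8 ≡ 4² = 16, 30^16 ≡ 16² = 256 ≡ 10. Since 31 = 16 + 8 + 4 + 2 + 1, 30^31 ≡ 10·16·4·39·30: 10·16 = 160 ≡ 37, then 37·4 = 148 ≡ 25, then 25·39 = 975 ≡ 32, then 32·30 = 960 ≡ 17. So 30^31 ≡ 17 (mod 41).
Hence σ⁻¹(30) = 17.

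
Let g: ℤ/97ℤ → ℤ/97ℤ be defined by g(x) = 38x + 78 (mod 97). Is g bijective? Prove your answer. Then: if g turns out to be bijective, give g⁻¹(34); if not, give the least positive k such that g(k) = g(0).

If g(x_1) = g(x_2), then 38x_1 ≡ 38x_2 (mod 97). Because gcd(38, 97) = 1, we may cancel 38 to get x_1 ≡ x_2 (mod 97).
We now compute 38⁻¹ mod 97 explicitly. Euclid's algorithm: 97 = 2·38 + 21, 38 = 1·21 + 17, 21 = 1·17 + 4, 17 = 4·4 + 1; back-substituting gives 1 = 23·38 − 9·97, so 38⁻¹ ≡ 23 (mod 97).
For any y ∈ ℤ/97ℤ, x = 23(y − 78) mod 97 satisfies g(x) = 38·23(y − 78) + 78 ≡ y (since 38·23 ≡ 1 mod 97). So every y has a preimage.
Thus g is bijective.
Since g is bijective, we find g⁻¹(34): we need 38x ≡ 34 − 78 ≡ 53 (mod 97). Using 38⁻¹ = 23: x ≡ 23·53 = 1219 = 12·97 + 55, so x = 55.
Check: g(55) = 38·55 + 78 = 2168 = 22·97 + 34 ≡ 34 (mod 97).

55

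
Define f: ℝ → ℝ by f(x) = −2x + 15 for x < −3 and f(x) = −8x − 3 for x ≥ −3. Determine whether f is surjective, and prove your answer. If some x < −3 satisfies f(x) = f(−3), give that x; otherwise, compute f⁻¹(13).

-2

Both pieces are strictly decreasing (slopes −2 and −8), so each is injective on its own interval.
The left piece maps (−∞, −3) onto (21, ∞); the right piece maps [−3, ∞) onto (−∞, 21].
These images together cover ℝ, so f is surjective.
Because the two images are disjoint, no x < −3 has f(x) = f(−3), so we compute f⁻¹(13): 13 lies in (−∞, 21], so solve −8x − 3 = 13: x = (13 + 3)/(−8) = −2.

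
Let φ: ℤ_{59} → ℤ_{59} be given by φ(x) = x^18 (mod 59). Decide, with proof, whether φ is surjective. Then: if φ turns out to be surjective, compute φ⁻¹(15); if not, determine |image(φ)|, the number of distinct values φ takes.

φ(29): Repeated squaring mod 59: 29^1 ≡ 29, 29^2 ≡ 29² = 841 ≡ 15, 29^4 ≡ 15² = 225 ≡ 48, 29^8 ≡ 48² = 2304 ≡ 3, 29^16 ≡ 3² = 9. Since 18 = 16 + 2, 29^18 ≡ 9·15: 9·15 = 135 ≡ 17. So 29^18 ≡ 17 (mod 59).
φ(30): Repeated squaring mod 59: 30^1 ≡ 30, 30^2 ≡ 30² = 900 ≡ 15, 30^4 ≡ 15² = 225 ≡ 48, 30^8 ≡ 48² = 2304 ≡ 3, 30^16 ≡ 3² = 9. Since 18 = 16 + 2, 30^18 ≡ 9·15: 9·15 = 135 ≡ 17. So 30^18 ≡ 17 (mod 59).
So φ(29) = φ(30) = 17 while 29 ≠ 30, therefore φ is not injective.
A non-injective map from the 59-element set ℤ_{59} to itself takes at most 58 distinct values, so it cannot be surjective. Therefore φ is not surjective.
Since φ is not surjective, we determine |image(φ)|. Computing x^18 mod 59 for each x (by repeated squaring, reducing mod 59 at every step), the values φ(0), φ(1), …, φ(58) are: 0, 1, 7, 57, 49, 3, 45, 27, 48, 4, 21, 36, 20, 15, 12, 53, 41, 35, 28, 26, 29, 5, 16, 19, 22, 9, 46, 51, 25, 17, 17, 25, 51, 46, 9, 22, 19, 16, 5, 29, 26, 28, 35, 41, 53, 12, 15, 20, 36, 21, 4, 48, 27, 45, 3, 49, 57, 7, 1.
The distinct values are {0, 1, 3, 4, 5, 7, 9, 12, 15, 16, 17, 19, 20, 21, 22, 25, 26, 27, 28, 29, 35, 36, 41, 45, 46, 48, 49, 51, 53, 57}; there are 30 of them.

30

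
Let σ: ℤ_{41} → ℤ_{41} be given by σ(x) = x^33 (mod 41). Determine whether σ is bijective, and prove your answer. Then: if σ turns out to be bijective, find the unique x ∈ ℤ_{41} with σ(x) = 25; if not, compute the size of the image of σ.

31

Since 41 is prime, the nonzero elements of ℤ_{41} form a cyclic group of order 40.
As gcd(33, 40) = 1, raising to the 33rd power is a bijection on this group: if u^33 ≡ v^33 then (uv^{−1})^33 = 1, and the only element of order dividing gcd(33, 40) = 1 is 1, so u = v.
With σ(0) = 0 this makes σ injective on all of ℤ_{41}, hence bijective (finite equal-size domain and codomain). In particular σ is bijective.
Since σ is bijective, we find the preimage of 25. The inverse of x ↦ x^33 on (ℤ_{41})^× is x ↦ x^17, because 33·17 = 561 = 14·40 + 1 ≡ 1 (mod 40) and x^{40} = 1 for x ≠ 0 (Fermat). So σ⁻¹(25) = 25^17 mod 41.
Repeated squaring mod 41: 25^1 ≡ 25, 25^2 ≡ 25² = 625 ≡ 10, 25^4 ≡ 10² = 100 ≡ 18, 25^8 ≡ 18² = 324 ≡ 37, 25^16 ≡ 37² = 1369 ≡ 16. Since 17 = 16 + 1, 25^17 ≡ 16·25: 16·25 = 400 ≡ 31. So 25^17 ≡ 31 (mod 41).
Hence σ⁻¹(25) = 31.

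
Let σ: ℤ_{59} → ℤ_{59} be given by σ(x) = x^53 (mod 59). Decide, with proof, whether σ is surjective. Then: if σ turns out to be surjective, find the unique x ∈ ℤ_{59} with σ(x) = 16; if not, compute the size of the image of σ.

Since 59 is prime, the nonzero elements of ℤ_{59} form a cyclic group of order 58.
As gcd(53, 58) = 1, raising to the 53rd power is a bijection on this group: if x_1^53 ≡ x_2^53 then (x_1x_2^{−1})^53 = 1, and the only element of order dividing gcd(53, 58) = 1 is 1, so x_1 = x_2.
With σ(0) = 0 this makes σ injective on all of ℤ_{59}, hence bijective (finite equal-size domain and codomain). In particular σ is surjective.
Since σ is surjective, we find the preimage of 16. The inverse of x ↦ x^53 on (ℤ_{59})^× is x ↦ x^23, because 53·23 = 1219 = 21·58 + 1 ≡ 1 (mod 58) and x^{58} = 1 for x ≠ 0 (Fermat). So σ⁻¹(16) = 16^23 mod 59.
Repeated squaring mod 59: 16^1 ≡ 16, 16^2 ≡ 16² = 256 ≡ 20, 16^4 ≡ 20² = 400 ≡ 46, 16^8 ≡ 46² = 2116 ≡ 51, 16^16 ≡ 51² = 2601 ≡ 5. Since 23 = 16 + 4 + 2 + 1, 16^23 ≡ 5·46·20·16: 5·46 = 230 ≡ 53, then 53·20 = 1060 ≡ 57, then 57·16 = 912 ≡ 27. So 16^23 ≡ 27 (mod 59).
Hence σ⁻¹(16) = 27.

27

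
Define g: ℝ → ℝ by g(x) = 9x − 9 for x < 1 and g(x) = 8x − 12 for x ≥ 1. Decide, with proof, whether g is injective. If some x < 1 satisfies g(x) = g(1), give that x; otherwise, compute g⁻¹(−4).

Both pieces are strictly increasing (slopes 9 and 8), so each is injective on its own interval.
The left piece maps (−∞, 1) onto (−∞, 0); the right piece maps [1, ∞) onto [−4, ∞).
These images overlap. In particular g(1) = −4 (right piece), and solving 9x − 9 = −4 on the left piece gives x = 5/9 < 1.
So g(5/9) = g(1) with 5/9 ≠ 1, and g is not injective. This x = 5/9 is the requested value below 1.

5/9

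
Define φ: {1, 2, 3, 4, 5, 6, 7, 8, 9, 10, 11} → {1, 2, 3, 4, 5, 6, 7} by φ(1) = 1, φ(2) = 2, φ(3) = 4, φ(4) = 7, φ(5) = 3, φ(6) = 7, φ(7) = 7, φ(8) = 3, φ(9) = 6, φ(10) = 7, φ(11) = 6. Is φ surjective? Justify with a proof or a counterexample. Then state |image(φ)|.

6

No element maps to 5, so φ is not surjective.
The image of φ is {1, 2, 3, 4, 6, 7}, which has 6 elements.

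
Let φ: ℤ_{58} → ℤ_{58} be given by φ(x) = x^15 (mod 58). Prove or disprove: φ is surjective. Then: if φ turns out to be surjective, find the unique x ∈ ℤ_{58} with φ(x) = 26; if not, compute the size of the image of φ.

32

Computing x^15 mod 58 for each x (by repeated squaring, reducing mod 58 at every step), the values φ(0), φ(1), …, φ(57) are: 0, 1, 56, 55, 4, 5, 6, 7, 50, 9, 48, 47, 46, 13, 44, 43, 16, 41, 40, 39, 20, 37, 22, 23, 24, 25, 32, 31, 28, 29, 30, 27, 26, 33, 34, 35, 36, 21, 38, 19, 18, 17, 42, 15, 14, 45, 12, 11, 10, 49, 8, 51, 52, 53, 54, 3, 2, 57.
Every element of ℤ_{58} appears exactly once in this list, so φ is a bijection, and in particular surjective.
Since φ is surjective, we read off the preimage of 26 from the same table: φ(32) = 26, so φ⁻¹(26) = 32.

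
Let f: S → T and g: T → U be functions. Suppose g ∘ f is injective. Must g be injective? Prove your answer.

not injective

No. Take S = {1, 2}, T = {1, 2, 3, 4, 5}, U = {1, 2, 3, 4, 5}, f(a) = a for each a ∈ S, and g(b) = 4 if b ∈ {4, 5} else g(b) = b.
Then g ∘ f = f is injective (S ⊂ T and f is the inclusion), but g(4) = g(5) = 4 with 4 ≠ 5, so g is not injective.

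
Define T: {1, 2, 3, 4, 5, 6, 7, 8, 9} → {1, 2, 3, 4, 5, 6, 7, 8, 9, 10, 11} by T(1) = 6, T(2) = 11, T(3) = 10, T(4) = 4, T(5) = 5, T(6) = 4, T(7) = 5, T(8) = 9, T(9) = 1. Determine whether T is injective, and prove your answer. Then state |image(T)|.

7

T(4) = 4 = T(6) with 4 ≠ 6, so T is not injective.
The image of T is {1, 4, 5, 6, 9, 10, 11}, which has 7 elements.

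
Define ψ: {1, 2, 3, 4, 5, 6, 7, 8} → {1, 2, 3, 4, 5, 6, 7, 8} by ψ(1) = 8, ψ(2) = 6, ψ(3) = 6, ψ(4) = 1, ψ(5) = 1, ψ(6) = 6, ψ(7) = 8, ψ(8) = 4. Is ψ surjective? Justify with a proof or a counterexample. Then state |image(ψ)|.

4

No element maps to 2, so ψ is not surjective.
The image of ψ is {1, 4, 6, 8}, which has 4 elements.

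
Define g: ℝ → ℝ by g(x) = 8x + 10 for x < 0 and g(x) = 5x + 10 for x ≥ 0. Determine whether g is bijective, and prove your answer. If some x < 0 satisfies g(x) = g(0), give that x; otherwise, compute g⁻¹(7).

Both pieces are strictly increasing (slopes 8 and 5), so each is injective on its own interval.
The left piece maps (−∞, 0) onto (−∞, 10); the right piece maps [0, ∞) onto [10, ∞).
Since 10 = 10, the images partition ℝ: g is injective and surjective, hence bijective.
Because the two images are disjoint, no x < 0 has g(x) = g(0), so we compute g⁻¹(7): 7 lies in (−∞, 10), so solve 8x + 10 = 7: x = (7 − 10)/8 = −3/8.

-3/8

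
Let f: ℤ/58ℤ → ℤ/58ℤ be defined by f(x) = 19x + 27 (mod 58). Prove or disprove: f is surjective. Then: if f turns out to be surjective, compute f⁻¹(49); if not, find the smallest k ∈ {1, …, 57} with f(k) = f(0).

Since gcd(19, 58) = 1, 19 is invertible modulo 58. Euclid's algorithm: 58 = 3·19 + 1; back-substituting gives 1 = 55·19 − 18·58, so 19⁻¹ ≡ 55 (mod 58).
For any y ∈ ℤ/58ℤ, x = 55(y − 27) mod 58 satisfies f(x) = 19·55(y − 27) + 27 ≡ y (since 19·55 ≡ 1 mod 58). So every y has a preimage.
Therefore f is surjective.
Since f is surjective, we compute f⁻¹(49): solve 19x + 27 ≡ 49 (mod 58), i.e. 19x ≡ 22 (mod 58).
Multiplying by 19⁻¹ = 55 gives x ≡ 55·22 = 1210 = 20·58 + 50 ≡ 50 (mod 58).
Check: f(50) = 19·50 + 27 = 977 = 16·58 + 49 ≡ 49 (mod 58).

50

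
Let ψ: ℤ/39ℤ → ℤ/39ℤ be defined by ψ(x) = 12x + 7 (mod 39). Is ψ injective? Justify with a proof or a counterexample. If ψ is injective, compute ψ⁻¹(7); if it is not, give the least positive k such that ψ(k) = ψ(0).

13

Recall that injectivity means: for all a, b in the domain, ψ(a) = ψ(b) implies a = b.
We have gcd(12, 39) = 3 > 1. Taking a = 0 and b = 13: ψ(0) = 7 and ψ(13) = 12·13 + 7 = 163 ≡ 7 (mod 39).
So ψ(0) = ψ(13) while 0 ≠ 13, therefore ψ is not injective.
Since ψ is not injective, we find the least positive k with ψ(k) = ψ(0): this means 12k ≡ 0 (mod 39), i.e. 39 ∣ 12k. Since gcd(12, 39) = 3, dividing through by 3 this holds exactly when 13 ∣ 4k, and as gcd(4, 13) = 1, exactly when 13 ∣ k.
The smallest positive such k is 13.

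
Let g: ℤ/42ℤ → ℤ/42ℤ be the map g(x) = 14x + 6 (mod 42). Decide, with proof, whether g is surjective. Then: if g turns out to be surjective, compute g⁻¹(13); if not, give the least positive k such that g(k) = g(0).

Recall that g is surjective if every y in the codomain equals g(x) for some x in the domain.
Since gcd(14, 42) = 14, we have 14x ≡ 0 (mod 14) for all x, so g(x) ≡ 6 (mod 14).
But 0 ≢ 6 (mod 14), so 0 ∈ ℤ/42ℤ has no preimage. Hence g is not surjective.
Since g is not surjective, we find the least positive k with g(k) = g(0): this means 14k ≡ 0 (mod 42), i.e. 42 ∣ 14k. Since gcd(14, 42) = 14, dividing through by 14 this holds exactly when 3 ∣ k.
The smallest positive such k is 3.

3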